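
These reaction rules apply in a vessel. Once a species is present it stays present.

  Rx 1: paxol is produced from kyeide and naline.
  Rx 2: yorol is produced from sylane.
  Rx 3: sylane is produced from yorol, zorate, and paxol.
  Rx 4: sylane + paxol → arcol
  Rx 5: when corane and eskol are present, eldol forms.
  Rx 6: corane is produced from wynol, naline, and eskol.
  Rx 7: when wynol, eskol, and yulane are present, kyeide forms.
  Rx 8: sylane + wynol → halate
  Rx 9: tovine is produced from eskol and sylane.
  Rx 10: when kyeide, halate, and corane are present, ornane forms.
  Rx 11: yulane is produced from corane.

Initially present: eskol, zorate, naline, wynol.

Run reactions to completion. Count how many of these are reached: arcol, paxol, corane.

2

wynol, naline, and eskol present → corane forms (Rx 6).
corane present → yulane forms (Rx 11).
wynol, eskol, and yulane present → kyeide forms (Rx 7).
kyeide and naline present → paxol forms (Rx 1).
arcol would need sylane and paxol (Rx 4), but sylane never forms.
paxol: reached.
corane: reached.
Reached: paxol and corane — 2 of the 3.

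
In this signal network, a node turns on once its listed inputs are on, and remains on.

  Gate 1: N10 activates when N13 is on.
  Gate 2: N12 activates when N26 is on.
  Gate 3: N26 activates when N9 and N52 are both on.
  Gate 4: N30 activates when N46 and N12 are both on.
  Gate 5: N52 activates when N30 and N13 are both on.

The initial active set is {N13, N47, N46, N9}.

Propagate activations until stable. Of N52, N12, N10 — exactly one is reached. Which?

N13 is on, so N10 activates (Gate 1).
N12 would need N26 (Gate 2), but N26 never turns on. N52 would need N30 and N13 (Gate 5), but N30 never turns on.

N10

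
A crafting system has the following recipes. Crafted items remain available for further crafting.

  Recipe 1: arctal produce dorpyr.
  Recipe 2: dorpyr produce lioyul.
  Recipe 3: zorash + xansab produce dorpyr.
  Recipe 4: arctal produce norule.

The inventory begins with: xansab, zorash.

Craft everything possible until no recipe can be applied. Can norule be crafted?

No

norule would need arctal (Recipe 4), but arctal is never obtained.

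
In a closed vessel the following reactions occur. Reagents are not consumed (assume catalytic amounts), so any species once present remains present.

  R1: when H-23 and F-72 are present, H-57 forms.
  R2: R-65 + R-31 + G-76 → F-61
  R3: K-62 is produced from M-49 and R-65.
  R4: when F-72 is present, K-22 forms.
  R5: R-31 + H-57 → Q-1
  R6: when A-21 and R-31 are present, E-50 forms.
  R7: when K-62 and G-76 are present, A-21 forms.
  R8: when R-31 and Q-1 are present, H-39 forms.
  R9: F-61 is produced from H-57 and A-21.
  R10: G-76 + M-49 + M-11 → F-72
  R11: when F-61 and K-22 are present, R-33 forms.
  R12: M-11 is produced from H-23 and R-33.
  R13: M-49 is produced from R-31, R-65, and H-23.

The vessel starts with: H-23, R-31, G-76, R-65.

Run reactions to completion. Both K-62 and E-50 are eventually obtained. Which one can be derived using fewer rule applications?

K-62

K-62: R-31, R-65, and H-23 present → M-49 forms (R13). M-49 and R-65 present → K-62 forms (R3). [2 rule applications]
E-50: R-31, R-65, and H-23 present → M-49 forms (R13). M-49 and R-65 present → K-62 forms (R3). K-62 and G-76 present → A-21 forms (R7). A-21 and R-31 present → E-50 forms (R6). [4 rule applications]
K-62 needs fewer.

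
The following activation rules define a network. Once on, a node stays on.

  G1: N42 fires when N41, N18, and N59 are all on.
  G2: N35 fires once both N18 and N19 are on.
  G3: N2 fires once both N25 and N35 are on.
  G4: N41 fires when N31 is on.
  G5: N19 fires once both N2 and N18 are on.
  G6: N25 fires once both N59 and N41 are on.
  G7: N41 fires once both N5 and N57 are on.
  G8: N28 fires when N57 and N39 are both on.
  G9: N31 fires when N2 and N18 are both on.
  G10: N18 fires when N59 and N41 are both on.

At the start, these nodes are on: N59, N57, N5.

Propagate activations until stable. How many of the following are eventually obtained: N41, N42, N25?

N5 and N57 are on, so N41 fires (G7).
G6: N59 and N41 on → N25 on.
G10: N59 and N41 on → N18 on.
G1: N41, N18, and N59 on → N42 on.
N41: reached.
N42: reached.
N25: reached.
All 3 are reached.

3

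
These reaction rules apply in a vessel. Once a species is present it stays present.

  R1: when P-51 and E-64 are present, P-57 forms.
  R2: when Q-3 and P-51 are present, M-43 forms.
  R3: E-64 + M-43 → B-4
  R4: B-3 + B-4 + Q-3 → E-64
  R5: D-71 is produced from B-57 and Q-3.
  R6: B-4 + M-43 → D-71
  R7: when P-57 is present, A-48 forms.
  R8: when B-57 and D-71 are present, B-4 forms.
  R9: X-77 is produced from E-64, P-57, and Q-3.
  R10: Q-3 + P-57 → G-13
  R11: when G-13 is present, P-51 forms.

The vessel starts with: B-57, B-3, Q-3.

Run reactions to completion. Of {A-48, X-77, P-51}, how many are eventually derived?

0

A-48 would need P-57 (R7), but P-57 never forms.
X-77 would need E-64, P-57, and Q-3 (R9), but P-57 never forms.
P-51 would need G-13 (R11), but G-13 never forms.
None of the 3 are reached.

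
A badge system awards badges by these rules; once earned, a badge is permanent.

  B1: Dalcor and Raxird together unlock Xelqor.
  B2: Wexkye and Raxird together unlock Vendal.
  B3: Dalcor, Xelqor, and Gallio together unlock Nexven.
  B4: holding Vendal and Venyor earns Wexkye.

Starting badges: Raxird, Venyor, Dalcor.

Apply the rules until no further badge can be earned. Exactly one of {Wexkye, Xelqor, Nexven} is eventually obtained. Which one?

With Dalcor and Raxird, Xelqor is earned (B1).
Nexven would need Dalcor, Xelqor, and Gallio (B3), but Gallio is never earned. Wexkye would need Vendal and Venyor (B4), but Vendal is never earned.

Xelqor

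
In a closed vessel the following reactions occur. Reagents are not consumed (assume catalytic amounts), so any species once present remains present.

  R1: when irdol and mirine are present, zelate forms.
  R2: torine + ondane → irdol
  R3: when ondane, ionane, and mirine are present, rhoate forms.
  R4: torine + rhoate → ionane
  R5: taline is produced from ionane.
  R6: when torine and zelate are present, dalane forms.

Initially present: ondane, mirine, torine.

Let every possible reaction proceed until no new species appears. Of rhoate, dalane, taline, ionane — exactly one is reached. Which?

torine and ondane present → irdol forms (R2).
irdol and mirine present → zelate forms (R1).
torine and zelate present → dalane forms (R6).
ionane would need torine and rhoate (R4), but rhoate never forms. rhoate would need ondane, ionane, and mirine (R3), but ionane never forms. taline would need ionane (R5), but ionane never forms.

dalane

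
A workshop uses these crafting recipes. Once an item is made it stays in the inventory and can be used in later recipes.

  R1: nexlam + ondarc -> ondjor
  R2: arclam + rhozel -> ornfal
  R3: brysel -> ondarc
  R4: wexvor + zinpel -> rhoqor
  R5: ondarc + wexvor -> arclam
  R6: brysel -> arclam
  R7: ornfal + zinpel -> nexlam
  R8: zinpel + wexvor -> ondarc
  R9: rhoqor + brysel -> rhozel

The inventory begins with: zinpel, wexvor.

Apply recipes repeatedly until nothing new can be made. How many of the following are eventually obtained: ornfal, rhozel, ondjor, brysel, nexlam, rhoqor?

1

Using R4, wexvor and zinpel make rhoqor.
ornfal would need arclam and rhozel (R2), but rhozel is never obtained.
rhozel would need rhoqor and brysel (R9), but brysel is never obtained.
ondjor would need nexlam and ondarc (R1), but nexlam is never obtained.
No rule produces brysel, and it is not given.
nexlam would need ornfal and zinpel (R7), but ornfal is never obtained.
rhoqor: reached.
Reached: rhoqor — 1 of the 6.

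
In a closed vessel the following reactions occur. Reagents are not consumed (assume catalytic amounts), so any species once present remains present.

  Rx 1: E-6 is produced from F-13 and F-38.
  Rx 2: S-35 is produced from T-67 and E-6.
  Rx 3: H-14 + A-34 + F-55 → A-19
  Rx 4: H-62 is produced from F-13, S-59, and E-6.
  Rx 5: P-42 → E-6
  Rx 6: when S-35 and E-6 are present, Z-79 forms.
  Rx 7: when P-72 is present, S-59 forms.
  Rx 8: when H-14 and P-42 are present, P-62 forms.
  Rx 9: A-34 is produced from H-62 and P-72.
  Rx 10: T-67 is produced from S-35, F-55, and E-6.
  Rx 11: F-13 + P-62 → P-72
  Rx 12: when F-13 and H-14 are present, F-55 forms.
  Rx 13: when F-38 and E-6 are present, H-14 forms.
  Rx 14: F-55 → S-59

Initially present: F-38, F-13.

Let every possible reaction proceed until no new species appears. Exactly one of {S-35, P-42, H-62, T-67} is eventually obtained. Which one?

F-13 and F-38 present → E-6 forms (Rx 1).
F-38 and E-6 present → H-14 forms (Rx 13).
F-13 and H-14 present → F-55 forms (Rx 12).
F-55 present → S-59 forms (Rx 14).
F-13, S-59, and E-6 present → H-62 forms (Rx 4).
T-67 would need S-35, F-55, and E-6 (Rx 10), but S-35 never forms. S-35 would need T-67 and E-6 (Rx 2), but T-67 never forms. No rule produces P-42, and it is not given.

H-62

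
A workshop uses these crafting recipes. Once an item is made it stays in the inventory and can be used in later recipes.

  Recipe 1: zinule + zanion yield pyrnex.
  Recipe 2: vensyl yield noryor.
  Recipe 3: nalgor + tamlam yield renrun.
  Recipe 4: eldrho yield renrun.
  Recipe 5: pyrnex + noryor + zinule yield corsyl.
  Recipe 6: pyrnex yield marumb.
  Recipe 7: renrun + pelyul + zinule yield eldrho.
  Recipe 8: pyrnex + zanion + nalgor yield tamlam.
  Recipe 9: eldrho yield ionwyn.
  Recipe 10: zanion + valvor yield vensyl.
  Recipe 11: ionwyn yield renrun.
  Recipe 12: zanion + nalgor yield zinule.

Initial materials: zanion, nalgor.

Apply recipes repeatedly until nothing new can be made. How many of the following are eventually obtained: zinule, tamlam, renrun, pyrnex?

zanion + nalgor → zinule (Recipe 12).
Using Recipe 1, zinule and zanion make pyrnex.
Using Recipe 8, pyrnex, zanion, and nalgor make tamlam.
Using Recipe 3, nalgor and tamlam make renrun.
zinule: reached.
tamlam: reached.
renrun: reached.
pyrnex: reached.
All 4 are reached.

4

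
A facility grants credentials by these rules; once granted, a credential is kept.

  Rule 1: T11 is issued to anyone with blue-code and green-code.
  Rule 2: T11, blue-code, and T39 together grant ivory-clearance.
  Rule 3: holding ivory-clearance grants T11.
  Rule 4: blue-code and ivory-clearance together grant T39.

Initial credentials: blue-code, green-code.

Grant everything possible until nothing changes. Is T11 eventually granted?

Holding blue-code and green-code grants T11 (Rule 1).

Yes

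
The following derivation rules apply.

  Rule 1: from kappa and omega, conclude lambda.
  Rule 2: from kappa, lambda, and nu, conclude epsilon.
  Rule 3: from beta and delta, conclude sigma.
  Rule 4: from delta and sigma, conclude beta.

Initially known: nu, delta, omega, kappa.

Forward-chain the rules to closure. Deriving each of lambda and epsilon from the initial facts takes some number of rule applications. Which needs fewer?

lambda: kappa and omega hold, so lambda follows (Rule 1). [1 rule application]
epsilon: From kappa and omega, Rule 1 gives lambda. kappa, lambda, and nu hold, so epsilon follows (Rule 2). [2 rule applications]
lambda needs fewer.

lambda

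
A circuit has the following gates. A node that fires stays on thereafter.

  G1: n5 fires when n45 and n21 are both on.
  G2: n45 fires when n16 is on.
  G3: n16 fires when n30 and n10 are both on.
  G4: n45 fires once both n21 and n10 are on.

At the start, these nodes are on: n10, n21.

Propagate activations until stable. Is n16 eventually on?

n16 would need n30 and n10 (G3), but n30 never turns on.

No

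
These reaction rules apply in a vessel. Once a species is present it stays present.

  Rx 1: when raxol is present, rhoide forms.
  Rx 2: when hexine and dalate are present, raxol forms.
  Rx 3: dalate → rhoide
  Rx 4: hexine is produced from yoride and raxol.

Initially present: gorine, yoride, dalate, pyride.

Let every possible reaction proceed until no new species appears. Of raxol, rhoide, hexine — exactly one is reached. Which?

dalate present → rhoide forms (Rx 3).
hexine would need yoride and raxol (Rx 4), but raxol never forms. raxol would need hexine and dalate (Rx 2), but hexine never forms.

rhoide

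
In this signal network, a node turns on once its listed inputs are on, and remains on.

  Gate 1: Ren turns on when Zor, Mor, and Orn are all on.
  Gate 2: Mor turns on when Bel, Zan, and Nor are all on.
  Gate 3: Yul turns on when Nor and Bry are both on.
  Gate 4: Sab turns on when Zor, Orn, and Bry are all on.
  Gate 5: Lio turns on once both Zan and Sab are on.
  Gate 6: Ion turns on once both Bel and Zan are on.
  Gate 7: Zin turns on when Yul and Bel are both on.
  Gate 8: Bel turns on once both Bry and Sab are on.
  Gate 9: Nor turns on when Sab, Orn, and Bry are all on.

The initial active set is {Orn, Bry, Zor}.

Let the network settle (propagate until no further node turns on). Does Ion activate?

Ion would need Bel and Zan (Gate 6), but Zan never turns on.

No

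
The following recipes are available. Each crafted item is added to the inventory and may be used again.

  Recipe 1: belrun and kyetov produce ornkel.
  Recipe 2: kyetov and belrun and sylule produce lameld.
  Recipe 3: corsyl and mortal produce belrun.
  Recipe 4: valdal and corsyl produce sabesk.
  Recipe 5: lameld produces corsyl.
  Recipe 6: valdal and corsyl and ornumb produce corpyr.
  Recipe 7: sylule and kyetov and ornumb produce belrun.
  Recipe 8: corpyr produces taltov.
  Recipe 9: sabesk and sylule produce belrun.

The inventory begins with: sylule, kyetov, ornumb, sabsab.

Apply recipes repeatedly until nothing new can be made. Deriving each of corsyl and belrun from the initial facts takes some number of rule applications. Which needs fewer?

belrun: sylule and kyetov and ornumb → belrun (Recipe 7). [1 rule application]
corsyl: sylule and kyetov and ornumb → belrun (Recipe 7). kyetov and belrun and sylule → lameld (Recipe 2). lameld → corsyl (Recipe 5). [3 rule applications]
belrun needs fewer.

belrun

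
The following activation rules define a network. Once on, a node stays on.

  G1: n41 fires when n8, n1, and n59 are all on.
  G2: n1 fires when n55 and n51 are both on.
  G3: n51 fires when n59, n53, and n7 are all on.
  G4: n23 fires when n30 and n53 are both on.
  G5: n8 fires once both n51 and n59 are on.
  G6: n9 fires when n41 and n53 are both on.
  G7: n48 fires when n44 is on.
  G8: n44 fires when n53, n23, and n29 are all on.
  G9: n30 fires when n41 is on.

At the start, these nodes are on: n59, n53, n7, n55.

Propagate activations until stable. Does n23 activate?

Yes

G3: n59, n53, and n7 on → n51 on.
n51 and n59 are on, so n8 fires (G5).
G2: n55 and n51 on → n1 on.
G1: n8, n1, and n59 on → n41 on.
G9: n41 on → n30 on.
G4: n30 and n53 on → n23 on.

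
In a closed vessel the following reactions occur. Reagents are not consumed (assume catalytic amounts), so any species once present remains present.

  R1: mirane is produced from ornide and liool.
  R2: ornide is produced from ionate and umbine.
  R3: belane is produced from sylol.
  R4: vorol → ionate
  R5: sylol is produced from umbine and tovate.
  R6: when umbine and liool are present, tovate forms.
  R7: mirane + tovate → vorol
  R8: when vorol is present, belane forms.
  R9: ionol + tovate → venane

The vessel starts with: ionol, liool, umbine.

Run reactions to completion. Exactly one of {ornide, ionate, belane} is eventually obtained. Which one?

belane

umbine and liool present → tovate forms (R6).
umbine and tovate present → sylol forms (R5).
sylol present → belane forms (R3).
ornide would need ionate and umbine (R2), but ionate never forms. ionate would need vorol (R4), but vorol never forms.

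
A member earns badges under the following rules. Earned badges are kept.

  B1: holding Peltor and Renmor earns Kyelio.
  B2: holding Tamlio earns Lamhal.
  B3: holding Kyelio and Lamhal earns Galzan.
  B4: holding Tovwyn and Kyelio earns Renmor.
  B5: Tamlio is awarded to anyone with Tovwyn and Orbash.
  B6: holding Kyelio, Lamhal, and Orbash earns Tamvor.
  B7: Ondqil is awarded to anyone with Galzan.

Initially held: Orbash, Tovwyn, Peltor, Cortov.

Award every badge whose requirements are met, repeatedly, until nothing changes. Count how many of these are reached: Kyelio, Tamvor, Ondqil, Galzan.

0

Kyelio would need Peltor and Renmor (B1), but Renmor is never earned.
Tamvor would need Kyelio, Lamhal, and Orbash (B6), but Kyelio is never earned.
Ondqil would need Galzan (B7), but Galzan is never earned.
Galzan would need Kyelio and Lamhal (B3), but Kyelio is never earned.
None of the 4 are reached.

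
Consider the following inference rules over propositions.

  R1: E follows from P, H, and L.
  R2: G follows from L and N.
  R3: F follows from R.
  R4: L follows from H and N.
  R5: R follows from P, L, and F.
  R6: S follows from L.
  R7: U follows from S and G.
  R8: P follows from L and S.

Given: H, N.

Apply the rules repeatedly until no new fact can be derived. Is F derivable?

F would need R (R3), but R is never established.

No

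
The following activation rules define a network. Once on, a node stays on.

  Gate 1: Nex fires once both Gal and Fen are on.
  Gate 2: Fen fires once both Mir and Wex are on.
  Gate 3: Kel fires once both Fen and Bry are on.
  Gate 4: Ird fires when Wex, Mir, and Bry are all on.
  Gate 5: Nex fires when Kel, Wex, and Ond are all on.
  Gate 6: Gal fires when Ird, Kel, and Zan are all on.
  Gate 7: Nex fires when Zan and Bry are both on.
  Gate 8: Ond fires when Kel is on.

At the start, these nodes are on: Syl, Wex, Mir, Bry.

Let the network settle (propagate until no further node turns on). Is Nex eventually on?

Yes

Mir and Wex are on, so Fen fires (Gate 2).
Gate 3: Fen and Bry on → Kel on.
Gate 8: Kel on → Ond on.
Kel, Wex, and Ond are on, so Nex fires (Gate 5).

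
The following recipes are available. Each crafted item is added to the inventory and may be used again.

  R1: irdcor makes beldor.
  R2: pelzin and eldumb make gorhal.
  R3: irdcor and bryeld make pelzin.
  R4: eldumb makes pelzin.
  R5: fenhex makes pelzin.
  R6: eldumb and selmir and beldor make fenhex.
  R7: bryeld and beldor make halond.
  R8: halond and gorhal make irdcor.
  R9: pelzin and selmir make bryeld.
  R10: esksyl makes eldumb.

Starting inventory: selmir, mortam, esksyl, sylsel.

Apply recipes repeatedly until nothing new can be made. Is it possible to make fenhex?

No

fenhex would need eldumb, selmir, and beldor (R6), but beldor is never obtained.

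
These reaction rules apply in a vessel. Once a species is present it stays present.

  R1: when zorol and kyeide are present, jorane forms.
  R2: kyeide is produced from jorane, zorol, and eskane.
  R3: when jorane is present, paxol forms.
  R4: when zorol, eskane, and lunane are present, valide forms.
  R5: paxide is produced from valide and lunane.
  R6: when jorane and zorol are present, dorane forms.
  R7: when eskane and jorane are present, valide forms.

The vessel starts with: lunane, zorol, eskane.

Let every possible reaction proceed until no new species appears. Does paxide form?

zorol, eskane, and lunane present → valide forms (R4).
valide and lunane present → paxide forms (R5).

Yes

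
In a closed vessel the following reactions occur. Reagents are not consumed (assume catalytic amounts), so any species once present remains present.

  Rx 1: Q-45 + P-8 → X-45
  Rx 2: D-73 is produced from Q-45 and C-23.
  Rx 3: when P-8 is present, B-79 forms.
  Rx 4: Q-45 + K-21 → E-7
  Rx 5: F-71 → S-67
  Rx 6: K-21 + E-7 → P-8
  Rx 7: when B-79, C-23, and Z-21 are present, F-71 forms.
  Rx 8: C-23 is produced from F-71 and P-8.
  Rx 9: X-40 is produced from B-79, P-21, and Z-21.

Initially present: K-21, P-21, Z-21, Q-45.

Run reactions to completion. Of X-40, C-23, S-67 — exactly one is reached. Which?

X-40

Q-45 and K-21 present → E-7 forms (Rx 4).
K-21 and E-7 present → P-8 forms (Rx 6).
P-8 present → B-79 forms (Rx 3).
B-79, P-21, and Z-21 present → X-40 forms (Rx 9).
S-67 would need F-71 (Rx 5), but F-71 never forms. C-23 would need F-71 and P-8 (Rx 8), but F-71 never forms.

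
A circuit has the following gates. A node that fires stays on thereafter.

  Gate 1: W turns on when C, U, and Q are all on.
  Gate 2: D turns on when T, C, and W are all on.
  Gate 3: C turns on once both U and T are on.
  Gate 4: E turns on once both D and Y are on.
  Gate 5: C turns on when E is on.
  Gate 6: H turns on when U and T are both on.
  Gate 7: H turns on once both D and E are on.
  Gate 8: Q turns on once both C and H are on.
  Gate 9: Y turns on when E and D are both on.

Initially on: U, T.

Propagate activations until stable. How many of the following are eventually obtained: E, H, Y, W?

2

Gate 6: U and T on → H on.
Gate 3: U and T on → C on.
C and H are on, so Q turns on (Gate 8).
C, U, and Q are on, so W turns on (Gate 1).
E would need D and Y (Gate 4), but Y never turns on.
H: reached.
Y would need E and D (Gate 9), but E never turns on.
W: reached.
Reached: H and W — 2 of the 4.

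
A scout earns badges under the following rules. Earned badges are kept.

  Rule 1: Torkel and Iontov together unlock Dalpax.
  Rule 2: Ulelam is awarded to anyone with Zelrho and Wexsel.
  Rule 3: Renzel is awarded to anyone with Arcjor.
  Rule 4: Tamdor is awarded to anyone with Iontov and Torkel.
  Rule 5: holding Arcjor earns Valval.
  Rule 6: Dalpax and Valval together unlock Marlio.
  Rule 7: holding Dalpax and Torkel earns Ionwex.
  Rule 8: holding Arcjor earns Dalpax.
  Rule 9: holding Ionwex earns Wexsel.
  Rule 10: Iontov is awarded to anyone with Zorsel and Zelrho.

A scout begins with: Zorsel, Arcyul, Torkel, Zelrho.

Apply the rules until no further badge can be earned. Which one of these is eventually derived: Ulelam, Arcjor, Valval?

With Zorsel and Zelrho, Iontov is earned (Rule 10).
With Torkel and Iontov, Dalpax is earned (Rule 1).
With Dalpax and Torkel, Ionwex is earned (Rule 7).
With Ionwex, Wexsel is earned (Rule 9).
With Zelrho and Wexsel, Ulelam is earned (Rule 2).
No rule produces Arcjor, and it is not given. Valval would need Arcjor (Rule 5), but Arcjor is never earned.

Ulelam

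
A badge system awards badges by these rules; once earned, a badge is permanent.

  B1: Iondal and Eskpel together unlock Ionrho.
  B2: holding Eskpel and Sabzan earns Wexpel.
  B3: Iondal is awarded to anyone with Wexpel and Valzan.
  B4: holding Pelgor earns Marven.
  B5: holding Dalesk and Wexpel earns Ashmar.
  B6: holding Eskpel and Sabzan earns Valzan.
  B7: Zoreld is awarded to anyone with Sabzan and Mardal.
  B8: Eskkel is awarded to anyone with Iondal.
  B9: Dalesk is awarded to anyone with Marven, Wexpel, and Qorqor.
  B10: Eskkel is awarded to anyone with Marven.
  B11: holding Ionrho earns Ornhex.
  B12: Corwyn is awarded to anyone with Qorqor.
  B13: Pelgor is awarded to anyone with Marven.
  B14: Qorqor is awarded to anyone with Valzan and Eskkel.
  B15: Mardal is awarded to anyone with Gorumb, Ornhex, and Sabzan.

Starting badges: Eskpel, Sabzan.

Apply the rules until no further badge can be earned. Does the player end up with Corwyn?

Yes

With Eskpel and Sabzan, Wexpel is earned (B2).
With Eskpel and Sabzan, Valzan is earned (B6).
With Wexpel and Valzan, Iondal is earned (B3).
With Iondal, Eskkel is earned (B8).
With Valzan and Eskkel, Qorqor is earned (B14).
With Qorqor, Corwyn is earned (B12).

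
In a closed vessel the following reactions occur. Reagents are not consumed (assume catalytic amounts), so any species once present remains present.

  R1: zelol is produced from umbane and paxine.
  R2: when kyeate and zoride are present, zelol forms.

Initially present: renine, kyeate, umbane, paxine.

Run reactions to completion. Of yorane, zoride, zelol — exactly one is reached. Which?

umbane and paxine present → zelol forms (R1).
No rule produces yorane, and it is not given. No rule produces zoride, and it is not given.

zelol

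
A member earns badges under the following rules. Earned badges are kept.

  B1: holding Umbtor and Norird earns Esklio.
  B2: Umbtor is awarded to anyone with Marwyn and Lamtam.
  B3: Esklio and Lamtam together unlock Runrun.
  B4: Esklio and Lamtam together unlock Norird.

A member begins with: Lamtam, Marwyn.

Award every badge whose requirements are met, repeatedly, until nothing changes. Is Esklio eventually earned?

Esklio would need Umbtor and Norird (B1), but Norird is never earned.

No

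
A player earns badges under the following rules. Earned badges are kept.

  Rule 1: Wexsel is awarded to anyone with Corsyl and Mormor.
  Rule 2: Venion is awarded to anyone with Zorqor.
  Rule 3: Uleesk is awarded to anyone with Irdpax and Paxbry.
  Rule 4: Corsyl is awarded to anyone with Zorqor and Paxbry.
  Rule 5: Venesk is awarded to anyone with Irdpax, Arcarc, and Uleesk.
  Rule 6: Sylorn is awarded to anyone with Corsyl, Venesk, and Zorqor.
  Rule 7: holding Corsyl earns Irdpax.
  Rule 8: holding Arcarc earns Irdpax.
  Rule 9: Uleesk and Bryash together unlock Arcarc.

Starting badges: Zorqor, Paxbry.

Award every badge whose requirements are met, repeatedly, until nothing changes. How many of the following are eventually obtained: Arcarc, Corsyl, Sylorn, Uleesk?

2

With Zorqor and Paxbry, Corsyl is earned (Rule 4).
With Corsyl, Irdpax is earned (Rule 7).
With Irdpax and Paxbry, Uleesk is earned (Rule 3).
Arcarc would need Uleesk and Bryash (Rule 9), but Bryash is never earned.
Corsyl: reached.
Sylorn would need Corsyl, Venesk, and Zorqor (Rule 6), but Venesk is never earned.
Uleesk: reached.
Reached: Corsyl and Uleesk — 2 of the 4.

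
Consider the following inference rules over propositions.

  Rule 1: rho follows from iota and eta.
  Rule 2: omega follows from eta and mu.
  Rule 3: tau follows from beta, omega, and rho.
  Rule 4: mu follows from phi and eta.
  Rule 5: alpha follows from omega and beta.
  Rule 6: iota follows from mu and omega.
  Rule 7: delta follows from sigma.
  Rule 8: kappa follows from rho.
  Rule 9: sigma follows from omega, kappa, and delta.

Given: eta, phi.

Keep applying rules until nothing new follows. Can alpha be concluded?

No

alpha would need omega and beta (Rule 5), but beta is never established.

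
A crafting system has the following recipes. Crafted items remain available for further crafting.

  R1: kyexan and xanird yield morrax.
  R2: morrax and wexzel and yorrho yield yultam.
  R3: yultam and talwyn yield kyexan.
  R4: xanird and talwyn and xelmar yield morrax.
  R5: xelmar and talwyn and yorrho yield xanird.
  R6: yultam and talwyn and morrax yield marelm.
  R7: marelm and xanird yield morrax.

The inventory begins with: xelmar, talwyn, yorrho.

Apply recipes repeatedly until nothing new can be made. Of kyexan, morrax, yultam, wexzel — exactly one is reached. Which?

morrax

xelmar and talwyn and yorrho → xanird (R5).
xanird and talwyn and xelmar → morrax (R4).
yultam would need morrax, wexzel, and yorrho (R2), but wexzel is never obtained. No rule produces wexzel, and it is not given. kyexan would need yultam and talwyn (R3), but yultam is never obtained.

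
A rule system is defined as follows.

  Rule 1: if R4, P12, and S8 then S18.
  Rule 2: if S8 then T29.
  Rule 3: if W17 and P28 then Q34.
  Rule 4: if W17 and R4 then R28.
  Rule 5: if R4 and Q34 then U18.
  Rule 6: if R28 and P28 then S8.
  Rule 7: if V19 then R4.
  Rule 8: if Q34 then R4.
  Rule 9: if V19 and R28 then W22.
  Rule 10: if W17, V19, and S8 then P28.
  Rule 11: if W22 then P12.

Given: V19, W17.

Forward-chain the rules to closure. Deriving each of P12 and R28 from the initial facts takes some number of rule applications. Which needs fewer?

R28

R28: From V19, Rule 7 gives R4. From W17 and R4, Rule 4 gives R28. [2 rule applications]
P12: From V19, Rule 7 gives R4. From W17 and R4, Rule 4 gives R28. V19 and R28 hold, so W22 follows (Rule 9). From W22, Rule 11 gives P12. [4 rule applications]
R28 needs fewer.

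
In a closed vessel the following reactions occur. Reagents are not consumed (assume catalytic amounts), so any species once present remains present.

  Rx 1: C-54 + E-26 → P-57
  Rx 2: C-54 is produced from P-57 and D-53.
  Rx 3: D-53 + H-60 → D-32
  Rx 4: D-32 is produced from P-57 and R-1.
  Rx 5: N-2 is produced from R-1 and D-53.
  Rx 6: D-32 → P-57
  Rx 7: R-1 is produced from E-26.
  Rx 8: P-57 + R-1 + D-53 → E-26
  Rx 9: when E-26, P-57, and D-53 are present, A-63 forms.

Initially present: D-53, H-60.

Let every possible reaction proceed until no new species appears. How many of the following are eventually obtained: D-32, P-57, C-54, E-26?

D-53 and H-60 present → D-32 forms (Rx 3).
D-32 present → P-57 forms (Rx 6).
P-57 and D-53 present → C-54 forms (Rx 2).
D-32: reached.
P-57: reached.
C-54: reached.
E-26 would need P-57, R-1, and D-53 (Rx 8), but R-1 never forms.
Reached: D-32, P-57, and C-54 — 3 of the 4.

3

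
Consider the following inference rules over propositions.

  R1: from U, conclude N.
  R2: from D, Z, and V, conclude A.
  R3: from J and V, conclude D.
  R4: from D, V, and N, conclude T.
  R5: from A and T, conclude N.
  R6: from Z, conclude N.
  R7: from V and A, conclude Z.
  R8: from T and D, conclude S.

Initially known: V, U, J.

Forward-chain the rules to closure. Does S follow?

From J and V, R3 gives D.
U holds, so N follows (R1).
From D, V, and N, R4 gives T.
From T and D, R8 gives S.

Yes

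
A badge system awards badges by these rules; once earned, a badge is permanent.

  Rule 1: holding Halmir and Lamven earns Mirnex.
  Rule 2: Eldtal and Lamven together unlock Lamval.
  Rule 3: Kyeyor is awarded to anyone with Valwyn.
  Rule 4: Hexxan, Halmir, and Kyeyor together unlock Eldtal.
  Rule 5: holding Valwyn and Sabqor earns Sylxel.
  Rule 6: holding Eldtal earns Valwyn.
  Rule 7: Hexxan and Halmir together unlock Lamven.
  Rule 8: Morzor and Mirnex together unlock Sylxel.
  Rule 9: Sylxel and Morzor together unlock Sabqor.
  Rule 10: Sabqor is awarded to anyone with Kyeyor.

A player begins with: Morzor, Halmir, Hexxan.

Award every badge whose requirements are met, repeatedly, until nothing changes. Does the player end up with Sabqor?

Yes

With Hexxan and Halmir, Lamven is earned (Rule 7).
With Halmir and Lamven, Mirnex is earned (Rule 1).
With Morzor and Mirnex, Sylxel is earned (Rule 8).
With Sylxel and Morzor, Sabqor is earned (Rule 9).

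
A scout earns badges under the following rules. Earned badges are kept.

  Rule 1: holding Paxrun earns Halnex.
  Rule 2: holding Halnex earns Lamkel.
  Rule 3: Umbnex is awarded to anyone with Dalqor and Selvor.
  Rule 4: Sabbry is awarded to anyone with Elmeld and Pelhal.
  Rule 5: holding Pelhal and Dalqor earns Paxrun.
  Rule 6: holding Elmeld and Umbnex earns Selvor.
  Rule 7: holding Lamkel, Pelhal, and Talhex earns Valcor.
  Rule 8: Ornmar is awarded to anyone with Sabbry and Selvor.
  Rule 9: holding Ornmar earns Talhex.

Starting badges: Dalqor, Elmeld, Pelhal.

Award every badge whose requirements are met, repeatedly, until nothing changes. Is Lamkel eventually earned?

With Pelhal and Dalqor, Paxrun is earned (Rule 5).
With Paxrun, Halnex is earned (Rule 1).
With Halnex, Lamkel is earned (Rule 2).

Yes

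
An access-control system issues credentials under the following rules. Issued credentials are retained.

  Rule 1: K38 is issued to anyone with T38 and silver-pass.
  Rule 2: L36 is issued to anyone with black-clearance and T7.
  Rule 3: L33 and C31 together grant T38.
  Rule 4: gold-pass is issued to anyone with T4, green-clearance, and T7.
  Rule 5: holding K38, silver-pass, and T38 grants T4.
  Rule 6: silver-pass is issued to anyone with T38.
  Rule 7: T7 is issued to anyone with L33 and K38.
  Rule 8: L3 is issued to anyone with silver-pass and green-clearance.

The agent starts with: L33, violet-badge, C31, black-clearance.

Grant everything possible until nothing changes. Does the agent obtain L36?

Holding L33 and C31 grants T38 (Rule 3).
Holding T38 grants silver-pass (Rule 6).
Holding T38 and silver-pass grants K38 (Rule 1).
Holding L33 and K38 grants T7 (Rule 7).
Holding black-clearance and T7 grants L36 (Rule 2).

Yes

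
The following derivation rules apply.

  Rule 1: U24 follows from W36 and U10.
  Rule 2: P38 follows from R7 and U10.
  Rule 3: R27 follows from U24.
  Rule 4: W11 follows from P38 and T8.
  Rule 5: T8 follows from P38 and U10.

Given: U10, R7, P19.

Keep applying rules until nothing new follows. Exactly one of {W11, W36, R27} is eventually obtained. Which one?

R7 and U10 hold, so P38 follows (Rule 2).
From P38 and U10, Rule 5 gives T8.
From P38 and T8, Rule 4 gives W11.
R27 would need U24 (Rule 3), but U24 is never established. No rule produces W36, and it is not given.

W11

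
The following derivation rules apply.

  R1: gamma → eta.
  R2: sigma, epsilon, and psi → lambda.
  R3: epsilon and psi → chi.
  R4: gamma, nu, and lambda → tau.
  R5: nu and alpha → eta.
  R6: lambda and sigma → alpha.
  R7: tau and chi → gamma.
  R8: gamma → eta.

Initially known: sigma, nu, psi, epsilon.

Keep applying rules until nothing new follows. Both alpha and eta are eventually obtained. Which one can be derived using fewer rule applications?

alpha: From sigma, epsilon, and psi, R2 gives lambda. lambda and sigma hold, so alpha follows (R6). [2 rule applications]
eta: From sigma, epsilon, and psi, R2 gives lambda. lambda and sigma hold, so alpha follows (R6). From nu and alpha, R5 gives eta. [3 rule applications]
alpha needs fewer.

alpha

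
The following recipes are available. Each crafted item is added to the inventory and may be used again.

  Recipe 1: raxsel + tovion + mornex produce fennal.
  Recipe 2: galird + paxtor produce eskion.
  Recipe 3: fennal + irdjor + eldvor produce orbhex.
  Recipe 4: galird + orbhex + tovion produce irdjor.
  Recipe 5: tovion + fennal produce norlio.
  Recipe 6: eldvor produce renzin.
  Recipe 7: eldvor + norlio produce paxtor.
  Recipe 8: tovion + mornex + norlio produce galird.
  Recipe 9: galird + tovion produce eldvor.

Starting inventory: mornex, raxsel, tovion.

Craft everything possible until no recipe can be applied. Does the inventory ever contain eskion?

raxsel + tovion + mornex → fennal (Recipe 1).
Using Recipe 5, tovion and fennal make norlio.
Using Recipe 8, tovion, mornex, and norlio make galird.
Using Recipe 9, galird and tovion make eldvor.
eldvor + norlio → paxtor (Recipe 7).
galird + paxtor → eskion (Recipe 2).

Yes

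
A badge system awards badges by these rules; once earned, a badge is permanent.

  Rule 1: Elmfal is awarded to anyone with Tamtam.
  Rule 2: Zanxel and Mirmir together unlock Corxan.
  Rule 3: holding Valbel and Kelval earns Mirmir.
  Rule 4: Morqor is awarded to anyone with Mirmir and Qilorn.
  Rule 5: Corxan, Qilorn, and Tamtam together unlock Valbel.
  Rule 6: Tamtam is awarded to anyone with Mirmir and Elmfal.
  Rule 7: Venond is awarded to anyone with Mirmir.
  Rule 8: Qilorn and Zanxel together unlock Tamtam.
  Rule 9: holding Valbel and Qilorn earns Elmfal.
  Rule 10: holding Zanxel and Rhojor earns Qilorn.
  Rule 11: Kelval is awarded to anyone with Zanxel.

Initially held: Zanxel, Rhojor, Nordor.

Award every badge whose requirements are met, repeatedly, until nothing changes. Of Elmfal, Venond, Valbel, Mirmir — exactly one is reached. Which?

Elmfal

With Zanxel and Rhojor, Qilorn is earned (Rule 10).
With Qilorn and Zanxel, Tamtam is earned (Rule 8).
With Tamtam, Elmfal is earned (Rule 1).
Mirmir would need Valbel and Kelval (Rule 3), but Valbel is never earned. Valbel would need Corxan, Qilorn, and Tamtam (Rule 5), but Corxan is never earned. Venond would need Mirmir (Rule 7), but Mirmir is never earned.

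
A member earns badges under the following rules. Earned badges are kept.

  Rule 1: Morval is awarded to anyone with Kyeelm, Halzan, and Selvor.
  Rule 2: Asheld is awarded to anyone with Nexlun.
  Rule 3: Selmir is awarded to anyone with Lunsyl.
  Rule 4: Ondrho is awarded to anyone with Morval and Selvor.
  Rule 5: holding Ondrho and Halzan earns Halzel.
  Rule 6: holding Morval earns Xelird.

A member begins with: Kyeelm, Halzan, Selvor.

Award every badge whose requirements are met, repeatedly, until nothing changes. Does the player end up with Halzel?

Yes

With Kyeelm, Halzan, and Selvor, Morval is earned (Rule 1).
With Morval and Selvor, Ondrho is earned (Rule 4).
With Ondrho and Halzan, Halzel is earned (Rule 5).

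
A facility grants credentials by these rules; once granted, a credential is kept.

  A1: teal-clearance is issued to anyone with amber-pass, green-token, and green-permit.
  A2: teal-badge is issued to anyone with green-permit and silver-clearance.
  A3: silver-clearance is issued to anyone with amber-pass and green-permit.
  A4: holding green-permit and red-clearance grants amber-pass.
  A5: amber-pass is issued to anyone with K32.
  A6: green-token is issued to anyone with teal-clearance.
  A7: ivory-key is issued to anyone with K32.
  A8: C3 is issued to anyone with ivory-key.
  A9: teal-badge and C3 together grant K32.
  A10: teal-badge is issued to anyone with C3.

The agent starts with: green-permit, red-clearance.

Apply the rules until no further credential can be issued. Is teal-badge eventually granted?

Holding green-permit and red-clearance grants amber-pass (A4).
Holding amber-pass and green-permit grants silver-clearance (A3).
Holding green-permit and silver-clearance grants teal-badge (A2).

Yes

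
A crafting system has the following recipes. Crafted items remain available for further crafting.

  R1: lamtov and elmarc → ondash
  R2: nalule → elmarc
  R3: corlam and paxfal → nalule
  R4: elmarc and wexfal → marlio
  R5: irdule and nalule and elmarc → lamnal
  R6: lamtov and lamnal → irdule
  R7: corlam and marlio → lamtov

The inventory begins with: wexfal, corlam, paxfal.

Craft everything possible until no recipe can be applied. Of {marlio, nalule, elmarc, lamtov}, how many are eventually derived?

Using R3, corlam and paxfal make nalule.
nalule → elmarc (R2).
elmarc and wexfal → marlio (R4).
corlam and marlio → lamtov (R7).
marlio: reached.
nalule: reached.
elmarc: reached.
lamtov: reached.
All 4 are reached.

4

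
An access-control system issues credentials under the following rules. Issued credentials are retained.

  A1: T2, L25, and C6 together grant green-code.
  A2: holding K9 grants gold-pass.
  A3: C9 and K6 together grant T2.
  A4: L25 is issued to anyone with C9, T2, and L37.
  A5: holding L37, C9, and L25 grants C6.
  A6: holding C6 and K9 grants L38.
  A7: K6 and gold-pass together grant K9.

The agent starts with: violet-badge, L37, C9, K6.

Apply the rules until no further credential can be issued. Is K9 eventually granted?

K9 would need K6 and gold-pass (A7), but gold-pass is never granted.

No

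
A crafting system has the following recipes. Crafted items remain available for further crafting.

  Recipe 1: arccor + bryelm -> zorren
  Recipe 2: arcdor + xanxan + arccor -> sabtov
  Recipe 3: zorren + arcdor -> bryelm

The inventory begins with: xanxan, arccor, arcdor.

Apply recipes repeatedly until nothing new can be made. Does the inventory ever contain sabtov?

Yes

Using Recipe 2, arcdor, xanxan, and arccor make sabtov.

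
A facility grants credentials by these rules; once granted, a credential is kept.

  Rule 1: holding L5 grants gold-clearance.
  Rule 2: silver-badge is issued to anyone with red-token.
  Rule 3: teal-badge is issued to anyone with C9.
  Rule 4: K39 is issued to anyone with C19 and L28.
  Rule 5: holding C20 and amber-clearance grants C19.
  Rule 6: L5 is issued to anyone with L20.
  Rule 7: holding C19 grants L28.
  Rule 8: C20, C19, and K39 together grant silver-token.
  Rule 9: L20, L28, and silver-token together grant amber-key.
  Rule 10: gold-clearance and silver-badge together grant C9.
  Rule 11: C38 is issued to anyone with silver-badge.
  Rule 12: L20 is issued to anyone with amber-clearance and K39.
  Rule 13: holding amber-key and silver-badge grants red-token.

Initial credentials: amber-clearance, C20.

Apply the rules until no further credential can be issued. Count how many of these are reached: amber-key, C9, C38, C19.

2

Holding C20 and amber-clearance grants C19 (Rule 5).
Holding C19 grants L28 (Rule 7).
Holding C19 and L28 grants K39 (Rule 4).
Holding C20, C19, and K39 grants silver-token (Rule 8).
Holding amber-clearance and K39 grants L20 (Rule 12).
Holding L20, L28, and silver-token grants amber-key (Rule 9).
amber-key: reached.
C9 would need gold-clearance and silver-badge (Rule 10), but silver-badge is never granted.
C38 would need silver-badge (Rule 11), but silver-badge is never granted.
C19: reached.
Reached: amber-key and C19 — 2 of the 4.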